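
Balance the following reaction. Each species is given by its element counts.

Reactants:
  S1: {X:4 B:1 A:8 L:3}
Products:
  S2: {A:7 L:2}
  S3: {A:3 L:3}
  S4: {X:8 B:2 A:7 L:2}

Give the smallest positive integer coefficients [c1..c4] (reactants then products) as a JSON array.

X: 6·4 = 24 | 3·0+2·0+3·8 = 24
B: 6·1 = 6 | 3·0+2·0+3·2 = 6
A: 6·8 = 48 | 3·7+2·3+3·7 = 48
L: 6·3 = 18 | 3·2+2·3+3·2 = 18
gcd(6,3,2,3) = 1

Coefficients: [6, 3, 2, 3]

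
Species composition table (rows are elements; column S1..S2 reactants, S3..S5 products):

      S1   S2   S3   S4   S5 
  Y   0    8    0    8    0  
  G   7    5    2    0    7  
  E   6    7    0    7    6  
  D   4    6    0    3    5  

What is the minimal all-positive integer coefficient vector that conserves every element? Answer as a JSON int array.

Y: 6·0+2·8 = 16 | 5·0+2·8+6·0 = 16
G: 6·7+2·5 = 52 | 5·2+2·0+6·7 = 52
E: 6·6+2·7 = 50 | 5·0+2·7+6·6 = 50
D: 6·4+2·6 = 36 | 5·0+2·3+6·5 = 36
gcd(6,2,5,2,6) = 1

Coefficients: [6, 2, 5, 2, 6]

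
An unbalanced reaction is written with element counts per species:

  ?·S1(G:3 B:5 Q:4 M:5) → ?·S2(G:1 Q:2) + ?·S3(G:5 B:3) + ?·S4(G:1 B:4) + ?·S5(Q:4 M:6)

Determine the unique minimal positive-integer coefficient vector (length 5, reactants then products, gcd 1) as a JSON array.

Coefficients: [6, 2, 2, 6, 5]

G: 6·3 = 18 | 2·1+2·5+6·1+5·0 = 18
B: 6·5 = 30 | 2·0+2·3+6·4+5·0 = 30
Q: 6·4 = 24 | 2·2+2·0+6·0+5·4 = 24
M: 6·5 = 30 | 2·0+2·0+6·0+5·6 = 30
gcd(6,2,2,6,5) = 1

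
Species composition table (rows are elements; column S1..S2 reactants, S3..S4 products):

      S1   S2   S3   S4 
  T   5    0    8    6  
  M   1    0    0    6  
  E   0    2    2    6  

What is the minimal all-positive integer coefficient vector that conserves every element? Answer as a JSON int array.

T: 6·5+6·0 = 30 | 3·8+1·6 = 30
M: 6·1+6·0 = 6 | 3·0+1·6 = 6
E: 6·0+6·2 = 12 | 3·2+1·6 = 12
gcd(6,6,3,1) = 1

Coefficients: [6, 6, 3, 1]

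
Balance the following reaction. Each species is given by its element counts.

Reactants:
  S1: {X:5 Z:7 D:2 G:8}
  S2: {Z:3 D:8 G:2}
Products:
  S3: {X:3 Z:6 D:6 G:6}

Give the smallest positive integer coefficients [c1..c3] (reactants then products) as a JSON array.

X: 3·5+3·0 = 15 | 5·3 = 15
Z: 3·7+3·3 = 30 | 5·6 = 30
D: 3·2+3·8 = 30 | 5·6 = 30
G: 3·8+3·2 = 30 | 5·6 = 30
gcd(3,3,5) = 1

Coefficients: [3, 3, 5]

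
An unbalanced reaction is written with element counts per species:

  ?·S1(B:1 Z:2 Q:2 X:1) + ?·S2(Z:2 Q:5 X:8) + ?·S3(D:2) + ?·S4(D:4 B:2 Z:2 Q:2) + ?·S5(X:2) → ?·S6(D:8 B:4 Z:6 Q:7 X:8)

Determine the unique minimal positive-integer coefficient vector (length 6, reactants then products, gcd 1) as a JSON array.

D: 4·0+1·0+4·2+4·4+6·0 = 24 | 3·8 = 24
B: 4·1+1·0+4·0+4·2+6·0 = 12 | 3·4 = 12
Z: 4·2+1·2+4·0+4·2+6·0 = 18 | 3·6 = 18
Q: 4·2+1·5+4·0+4·2+6·0 = 21 | 3·7 = 21
X: 4·1+1·8+4·0+4·0+6·2 = 24 | 3·8 = 24
gcd(4,1,4,4,6,3) = 1

Coefficients: [4, 1, 4, 4, 6, 3]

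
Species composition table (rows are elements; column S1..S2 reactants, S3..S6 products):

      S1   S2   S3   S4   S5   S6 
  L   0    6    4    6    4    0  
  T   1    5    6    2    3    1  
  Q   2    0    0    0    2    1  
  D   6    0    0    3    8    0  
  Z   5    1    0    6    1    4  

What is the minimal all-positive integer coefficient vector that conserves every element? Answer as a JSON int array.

L: 5·0+6·6 = 36 | 3·4+2·6+3·4+4·0 = 36
T: 5·1+6·5 = 35 | 3·6+2·2+3·3+4·1 = 35
Q: 5·2+6·0 = 10 | 3·0+2·0+3·2+4·1 = 10
D: 5·6+6·0 = 30 | 3·0+2·3+3·8+4·0 = 30
Z: 5·5+6·1 = 31 | 3·0+2·6+3·1+4·4 = 31
gcd(5,6,3,2,3,4) = 1

Coefficients: [5, 6, 3, 2, 3, 4]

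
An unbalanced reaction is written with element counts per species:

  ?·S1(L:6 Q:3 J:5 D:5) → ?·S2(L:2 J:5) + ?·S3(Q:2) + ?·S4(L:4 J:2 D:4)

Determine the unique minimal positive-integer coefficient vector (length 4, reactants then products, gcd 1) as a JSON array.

Coefficients: [4, 2, 6, 5]

L: 4·6 = 24 | 2·2+6·0+5·4 = 24
Q: 4·3 = 12 | 2·0+6·2+5·0 = 12
J: 4·5 = 20 | 2·5+6·0+5·2 = 20
D: 4·5 = 20 | 2·0+6·0+5·4 = 20
gcd(4,2,6,5) = 1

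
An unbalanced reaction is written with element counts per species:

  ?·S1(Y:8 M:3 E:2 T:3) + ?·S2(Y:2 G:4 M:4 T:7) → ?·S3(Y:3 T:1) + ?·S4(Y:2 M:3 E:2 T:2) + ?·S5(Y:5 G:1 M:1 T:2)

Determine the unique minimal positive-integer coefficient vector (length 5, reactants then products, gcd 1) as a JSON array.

Y: 5·8+1·2 = 42 | 4·3+5·2+4·5 = 42
G: 5·0+1·4 = 4 | 4·0+5·0+4·1 = 4
M: 5·3+1·4 = 19 | 4·0+5·3+4·1 = 19
E: 5·2+1·0 = 10 | 4·0+5·2+4·0 = 10
T: 5·3+1·7 = 22 | 4·1+5·2+4·2 = 22
gcd(5,1,4,5,4) = 1

Coefficients: [5, 1, 4, 5, 4]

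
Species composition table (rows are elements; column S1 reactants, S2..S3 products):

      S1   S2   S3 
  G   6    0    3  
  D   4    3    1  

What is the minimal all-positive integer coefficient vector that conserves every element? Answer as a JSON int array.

Coefficients: [3, 2, 6]

G: 3·6 = 18 | 2·0+6·3 = 18
D: 3·4 = 12 | 2·3+6·1 = 12
gcd(3,2,6) = 1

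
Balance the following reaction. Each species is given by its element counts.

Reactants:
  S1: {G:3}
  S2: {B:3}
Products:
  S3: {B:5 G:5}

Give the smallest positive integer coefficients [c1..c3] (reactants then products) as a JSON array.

Coefficients: [5, 5, 3]

B: 5·0+5·3 = 15 | 3·5 = 15
G: 5·3+5·0 = 15 | 3·5 = 15
gcd(5,5,3) = 1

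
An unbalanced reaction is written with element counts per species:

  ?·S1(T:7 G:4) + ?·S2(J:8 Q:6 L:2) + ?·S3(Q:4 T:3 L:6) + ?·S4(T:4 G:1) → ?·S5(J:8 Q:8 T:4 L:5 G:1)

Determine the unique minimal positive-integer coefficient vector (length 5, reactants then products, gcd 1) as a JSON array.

J: 1·0+6·8+3·0+2·0 = 48 | 6·8 = 48
Q: 1·0+6·6+3·4+2·0 = 48 | 6·8 = 48
T: 1·7+6·0+3·3+2·4 = 24 | 6·4 = 24
L: 1·0+6·2+3·6+2·0 = 30 | 6·5 = 30
G: 1·4+6·0+3·0+2·1 = 6 | 6·1 = 6
gcd(1,6,3,2,6) = 1

Coefficients: [1, 6, 3, 2, 6]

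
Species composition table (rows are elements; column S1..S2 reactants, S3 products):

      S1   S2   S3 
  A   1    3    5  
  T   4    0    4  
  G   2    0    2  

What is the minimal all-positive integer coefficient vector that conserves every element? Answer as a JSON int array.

A: 3·1+4·3 = 15 | 3·5 = 15
T: 3·4+4·0 = 12 | 3·4 = 12
G: 3·2+4·0 = 6 | 3·2 = 6
gcd(3,4,3) = 1

Coefficients: [3, 4, 3]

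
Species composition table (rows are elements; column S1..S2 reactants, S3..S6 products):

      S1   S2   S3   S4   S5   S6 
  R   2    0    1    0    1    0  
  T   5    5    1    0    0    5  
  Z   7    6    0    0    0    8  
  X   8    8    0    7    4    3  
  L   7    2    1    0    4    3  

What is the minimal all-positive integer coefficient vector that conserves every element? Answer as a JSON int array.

R: 4·2+2·0 = 8 | 5·1+3·0+3·1+5·0 = 8
T: 4·5+2·5 = 30 | 5·1+3·0+3·0+5·5 = 30
Z: 4·7+2·6 = 40 | 5·0+3·0+3·0+5·8 = 40
X: 4·8+2·8 = 48 | 5·0+3·7+3·4+5·3 = 48
L: 4·7+2·2 = 32 | 5·1+3·0+3·4+5·3 = 32
gcd(4,2,5,3,3,5) = 1

Coefficients: [4, 2, 5, 3, 3, 5]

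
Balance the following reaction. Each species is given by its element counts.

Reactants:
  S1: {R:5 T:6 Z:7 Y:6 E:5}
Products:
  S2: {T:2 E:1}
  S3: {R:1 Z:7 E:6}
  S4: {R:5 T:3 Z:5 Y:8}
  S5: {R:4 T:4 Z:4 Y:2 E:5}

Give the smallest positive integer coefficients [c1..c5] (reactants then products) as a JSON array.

Coefficients: [3, 4, 1, 2, 1]

R: 3·5 = 15 | 4·0+1·1+2·5+1·4 = 15
T: 3·6 = 18 | 4·2+1·0+2·3+1·4 = 18
Z: 3·7 = 21 | 4·0+1·7+2·5+1·4 = 21
Y: 3·6 = 18 | 4·0+1·0+2·8+1·2 = 18
E: 3·5 = 15 | 4·1+1·6+2·0+1·5 = 15
gcd(3,4,1,2,1) = 1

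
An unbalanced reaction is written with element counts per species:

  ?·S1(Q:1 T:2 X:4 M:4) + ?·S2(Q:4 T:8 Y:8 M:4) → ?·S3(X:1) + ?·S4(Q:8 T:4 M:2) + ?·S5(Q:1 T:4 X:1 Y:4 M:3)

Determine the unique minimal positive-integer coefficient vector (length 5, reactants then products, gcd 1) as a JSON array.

Q: 2·1+3·4 = 14 | 2·0+1·8+6·1 = 14
T: 2·2+3·8 = 28 | 2·0+1·4+6·4 = 28
X: 2·4+3·0 = 8 | 2·1+1·0+6·1 = 8
Y: 2·0+3·8 = 24 | 2·0+1·0+6·4 = 24
M: 2·4+3·4 = 20 | 2·0+1·2+6·3 = 20
gcd(2,3,2,1,6) = 1

Coefficients: [2, 3, 2, 1, 6]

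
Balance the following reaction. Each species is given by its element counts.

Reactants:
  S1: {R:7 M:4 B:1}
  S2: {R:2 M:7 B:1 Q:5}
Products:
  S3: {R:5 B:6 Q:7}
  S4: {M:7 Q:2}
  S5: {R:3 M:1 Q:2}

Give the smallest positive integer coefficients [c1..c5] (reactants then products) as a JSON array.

R: 1·7+5·2 = 17 | 1·5+5·0+4·3 = 17
M: 1·4+5·7 = 39 | 1·0+5·7+4·1 = 39
B: 1·1+5·1 = 6 | 1·6+5·0+4·0 = 6
Q: 1·0+5·5 = 25 | 1·7+5·2+4·2 = 25
gcd(1,5,1,5,4) = 1

Coefficients: [1, 5, 1, 5, 4]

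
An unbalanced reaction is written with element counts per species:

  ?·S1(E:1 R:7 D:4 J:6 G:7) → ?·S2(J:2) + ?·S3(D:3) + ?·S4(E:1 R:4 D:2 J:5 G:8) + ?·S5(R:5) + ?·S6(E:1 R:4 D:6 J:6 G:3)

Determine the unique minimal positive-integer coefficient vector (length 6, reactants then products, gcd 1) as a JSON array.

Coefficients: [5, 2, 2, 4, 3, 1]

E: 5·1 = 5 | 2·0+2·0+4·1+3·0+1·1 = 5
R: 5·7 = 35 | 2·0+2·0+4·4+3·5+1·4 = 35
D: 5·4 = 20 | 2·0+2·3+4·2+3·0+1·6 = 20
J: 5·6 = 30 | 2·2+2·0+4·5+3·0+1·6 = 30
G: 5·7 = 35 | 2·0+2·0+4·8+3·0+1·3 = 35
gcd(5,2,2,4,3,1) = 1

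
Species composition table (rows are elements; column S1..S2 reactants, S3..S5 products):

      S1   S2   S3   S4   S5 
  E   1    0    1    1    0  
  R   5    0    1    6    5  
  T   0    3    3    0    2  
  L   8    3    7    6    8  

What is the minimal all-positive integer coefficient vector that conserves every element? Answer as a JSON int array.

Coefficients: [5, 6, 4, 1, 3]

E: 5·1+6·0 = 5 | 4·1+1·1+3·0 = 5
R: 5·5+6·0 = 25 | 4·1+1·6+3·5 = 25
T: 5·0+6·3 = 18 | 4·3+1·0+3·2 = 18
L: 5·8+6·3 = 58 | 4·7+1·6+3·8 = 58
gcd(5,6,4,1,3) = 1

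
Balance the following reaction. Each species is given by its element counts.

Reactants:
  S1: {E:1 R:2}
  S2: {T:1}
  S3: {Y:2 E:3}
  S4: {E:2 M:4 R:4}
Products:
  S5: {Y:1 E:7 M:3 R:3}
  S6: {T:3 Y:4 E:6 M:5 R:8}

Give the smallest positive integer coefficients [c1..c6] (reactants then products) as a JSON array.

Coefficients: [3, 6, 5, 4, 2, 2]

T: 3·0+6·1+5·0+4·0 = 6 | 2·0+2·3 = 6
Y: 3·0+6·0+5·2+4·0 = 10 | 2·1+2·4 = 10
E: 3·1+6·0+5·3+4·2 = 26 | 2·7+2·6 = 26
M: 3·0+6·0+5·0+4·4 = 16 | 2·3+2·5 = 16
R: 3·2+6·0+5·0+4·4 = 22 | 2·3+2·8 = 22
gcd(3,6,5,4,2,2) = 1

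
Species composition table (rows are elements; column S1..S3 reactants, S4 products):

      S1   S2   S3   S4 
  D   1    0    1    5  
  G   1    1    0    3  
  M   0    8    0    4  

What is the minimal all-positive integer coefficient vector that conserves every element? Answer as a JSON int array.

Coefficients: [5, 1, 5, 2]

D: 5·1+1·0+5·1 = 10 | 2·5 = 10
G: 5·1+1·1+5·0 = 6 | 2·3 = 6
M: 5·0+1·8+5·0 = 8 | 2·4 = 8
gcd(5,1,5,2) = 1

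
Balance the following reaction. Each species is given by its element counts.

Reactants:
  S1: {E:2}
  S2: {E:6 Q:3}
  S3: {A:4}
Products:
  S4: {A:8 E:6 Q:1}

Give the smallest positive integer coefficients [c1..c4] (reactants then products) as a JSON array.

A: 6·0+1·0+6·4 = 24 | 3·8 = 24
E: 6·2+1·6+6·0 = 18 | 3·6 = 18
Q: 6·0+1·3+6·0 = 3 | 3·1 = 3
gcd(6,1,6,3) = 1

Coefficients: [6, 1, 6, 3]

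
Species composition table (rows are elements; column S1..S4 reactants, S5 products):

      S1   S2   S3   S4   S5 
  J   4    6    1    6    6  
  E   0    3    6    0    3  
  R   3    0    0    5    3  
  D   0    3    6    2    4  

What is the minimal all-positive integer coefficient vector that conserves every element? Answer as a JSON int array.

J: 1·4+2·6+2·1+3·6 = 36 | 6·6 = 36
E: 1·0+2·3+2·6+3·0 = 18 | 6·3 = 18
R: 1·3+2·0+2·0+3·5 = 18 | 6·3 = 18
D: 1·0+2·3+2·6+3·2 = 24 | 6·4 = 24
gcd(1,2,2,3,6) = 1

Coefficients: [1, 2, 2, 3, 6]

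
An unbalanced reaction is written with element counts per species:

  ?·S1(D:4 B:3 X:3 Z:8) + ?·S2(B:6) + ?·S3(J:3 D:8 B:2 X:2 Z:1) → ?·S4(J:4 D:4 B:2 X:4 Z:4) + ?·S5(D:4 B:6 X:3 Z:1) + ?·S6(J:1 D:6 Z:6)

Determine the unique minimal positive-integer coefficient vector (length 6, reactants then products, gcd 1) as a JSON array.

J: 6·0+2·0+6·3 = 18 | 3·4+6·0+6·1 = 18
D: 6·4+2·0+6·8 = 72 | 3·4+6·4+6·6 = 72
B: 6·3+2·6+6·2 = 42 | 3·2+6·6+6·0 = 42
X: 6·3+2·0+6·2 = 30 | 3·4+6·3+6·0 = 30
Z: 6·8+2·0+6·1 = 54 | 3·4+6·1+6·6 = 54
gcd(6,2,6,3,6,6) = 1

Coefficients: [6, 2, 6, 3, 6, 6]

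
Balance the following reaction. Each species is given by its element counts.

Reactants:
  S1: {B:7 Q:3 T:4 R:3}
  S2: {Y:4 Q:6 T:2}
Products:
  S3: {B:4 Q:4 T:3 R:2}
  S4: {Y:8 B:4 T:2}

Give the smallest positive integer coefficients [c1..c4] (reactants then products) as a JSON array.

Coefficients: [4, 2, 6, 1]

Y: 4·0+2·4 = 8 | 6·0+1·8 = 8
B: 4·7+2·0 = 28 | 6·4+1·4 = 28
Q: 4·3+2·6 = 24 | 6·4+1·0 = 24
T: 4·4+2·2 = 20 | 6·3+1·2 = 20
R: 4·3+2·0 = 12 | 6·2+1·0 = 12
gcd(4,2,6,1) = 1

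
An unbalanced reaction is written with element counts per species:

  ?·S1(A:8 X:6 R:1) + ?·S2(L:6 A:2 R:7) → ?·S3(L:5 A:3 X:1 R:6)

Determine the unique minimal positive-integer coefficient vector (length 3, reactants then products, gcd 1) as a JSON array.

Coefficients: [1, 5, 6]

L: 1·0+5·6 = 30 | 6·5 = 30
A: 1·8+5·2 = 18 | 6·3 = 18
X: 1·6+5·0 = 6 | 6·1 = 6
R: 1·1+5·7 = 36 | 6·6 = 36
gcd(1,5,6) = 1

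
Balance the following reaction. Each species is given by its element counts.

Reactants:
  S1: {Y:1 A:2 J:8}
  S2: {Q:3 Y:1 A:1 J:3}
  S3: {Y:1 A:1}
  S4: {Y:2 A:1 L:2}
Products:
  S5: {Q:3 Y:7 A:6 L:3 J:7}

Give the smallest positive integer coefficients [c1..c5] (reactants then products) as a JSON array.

Coefficients: [1, 2, 5, 3, 2]

Q: 1·0+2·3+5·0+3·0 = 6 | 2·3 = 6
Y: 1·1+2·1+5·1+3·2 = 14 | 2·7 = 14
A: 1·2+2·1+5·1+3·1 = 12 | 2·6 = 12
L: 1·0+2·0+5·0+3·2 = 6 | 2·3 = 6
J: 1·8+2·3+5·0+3·0 = 14 | 2·7 = 14
gcd(1,2,5,3,2) = 1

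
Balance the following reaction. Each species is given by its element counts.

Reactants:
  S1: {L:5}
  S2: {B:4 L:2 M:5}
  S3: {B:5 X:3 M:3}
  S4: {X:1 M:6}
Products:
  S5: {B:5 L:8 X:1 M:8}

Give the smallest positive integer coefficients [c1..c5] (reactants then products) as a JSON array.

B: 6·0+5·4+1·5+2·0 = 25 | 5·5 = 25
L: 6·5+5·2+1·0+2·0 = 40 | 5·8 = 40
X: 6·0+5·0+1·3+2·1 = 5 | 5·1 = 5
M: 6·0+5·5+1·3+2·6 = 40 | 5·8 = 40
gcd(6,5,1,2,5) = 1

Coefficients: [6, 5, 1, 2, 5]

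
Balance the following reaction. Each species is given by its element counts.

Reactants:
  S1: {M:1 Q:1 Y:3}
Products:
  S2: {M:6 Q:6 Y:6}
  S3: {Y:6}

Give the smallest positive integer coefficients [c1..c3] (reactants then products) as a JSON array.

Coefficients: [6, 1, 2]

M: 6·1 = 6 | 1·6+2·0 = 6
Q: 6·1 = 6 | 1·6+2·0 = 6
Y: 6·3 = 18 | 1·6+2·6 = 18
gcd(6,1,2) = 1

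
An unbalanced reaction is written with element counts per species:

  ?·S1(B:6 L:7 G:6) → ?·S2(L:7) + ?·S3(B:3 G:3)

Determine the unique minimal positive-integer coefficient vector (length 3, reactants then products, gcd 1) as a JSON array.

B: 1·6 = 6 | 1·0+2·3 = 6
L: 1·7 = 7 | 1·7+2·0 = 7
G: 1·6 = 6 | 1·0+2·3 = 6
gcd(1,1,2) = 1

Coefficients: [1, 1, 2]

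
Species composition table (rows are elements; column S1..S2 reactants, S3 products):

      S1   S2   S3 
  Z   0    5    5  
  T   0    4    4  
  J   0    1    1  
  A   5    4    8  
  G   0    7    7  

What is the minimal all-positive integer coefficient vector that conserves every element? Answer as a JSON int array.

Z: 4·0+5·5 = 25 | 5·5 = 25
T: 4·0+5·4 = 20 | 5·4 = 20
J: 4·0+5·1 = 5 | 5·1 = 5
A: 4·5+5·4 = 40 | 5·8 = 40
G: 4·0+5·7 = 35 | 5·7 = 35
gcd(4,5,5) = 1

Coefficients: [4, 5, 5]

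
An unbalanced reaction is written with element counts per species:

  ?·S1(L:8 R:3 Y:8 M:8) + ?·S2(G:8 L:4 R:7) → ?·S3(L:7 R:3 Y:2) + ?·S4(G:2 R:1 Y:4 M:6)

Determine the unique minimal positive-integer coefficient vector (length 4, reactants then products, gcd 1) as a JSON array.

G: 3·0+1·8 = 8 | 4·0+4·2 = 8
L: 3·8+1·4 = 28 | 4·7+4·0 = 28
R: 3·3+1·7 = 16 | 4·3+4·1 = 16
Y: 3·8+1·0 = 24 | 4·2+4·4 = 24
M: 3·8+1·0 = 24 | 4·0+4·6 = 24
gcd(3,1,4,4) = 1

Coefficients: [3, 1, 4, 4]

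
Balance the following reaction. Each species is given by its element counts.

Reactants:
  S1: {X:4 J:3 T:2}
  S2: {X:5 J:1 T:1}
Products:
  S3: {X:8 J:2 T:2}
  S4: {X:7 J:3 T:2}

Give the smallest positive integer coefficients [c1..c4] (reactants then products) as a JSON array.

X: 2·4+6·5 = 38 | 3·8+2·7 = 38
J: 2·3+6·1 = 12 | 3·2+2·3 = 12
T: 2·2+6·1 = 10 | 3·2+2·2 = 10
gcd(2,6,3,2) = 1

Coefficients: [2, 6, 3, 2]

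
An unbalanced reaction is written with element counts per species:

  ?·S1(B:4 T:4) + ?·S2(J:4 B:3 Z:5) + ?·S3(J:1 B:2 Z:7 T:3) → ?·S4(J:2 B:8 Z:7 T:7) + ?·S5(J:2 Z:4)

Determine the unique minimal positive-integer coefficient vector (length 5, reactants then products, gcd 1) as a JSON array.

Coefficients: [6, 4, 6, 6, 5]

J: 6·0+4·4+6·1 = 22 | 6·2+5·2 = 22
B: 6·4+4·3+6·2 = 48 | 6·8+5·0 = 48
Z: 6·0+4·5+6·7 = 62 | 6·7+5·4 = 62
T: 6·4+4·0+6·3 = 42 | 6·7+5·0 = 42
gcd(6,4,6,6,5) = 1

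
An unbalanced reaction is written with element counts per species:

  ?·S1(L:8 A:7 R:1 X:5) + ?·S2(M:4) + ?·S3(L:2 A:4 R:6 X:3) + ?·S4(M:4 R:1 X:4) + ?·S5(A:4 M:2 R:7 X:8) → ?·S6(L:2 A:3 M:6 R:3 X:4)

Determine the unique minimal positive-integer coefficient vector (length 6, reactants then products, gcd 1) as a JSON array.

Coefficients: [1, 6, 1, 1, 1, 5]

L: 1·8+6·0+1·2+1·0+1·0 = 10 | 5·2 = 10
A: 1·7+6·0+1·4+1·0+1·4 = 15 | 5·3 = 15
M: 1·0+6·4+1·0+1·4+1·2 = 30 | 5·6 = 30
R: 1·1+6·0+1·6+1·1+1·7 = 15 | 5·3 = 15
X: 1·5+6·0+1·3+1·4+1·8 = 20 | 5·4 = 20
gcd(1,6,1,1,1,5) = 1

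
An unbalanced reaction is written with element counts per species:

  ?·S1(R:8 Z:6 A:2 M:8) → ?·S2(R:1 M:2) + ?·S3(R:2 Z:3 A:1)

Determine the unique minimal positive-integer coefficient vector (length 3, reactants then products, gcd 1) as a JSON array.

R: 1·8 = 8 | 4·1+2·2 = 8
Z: 1·6 = 6 | 4·0+2·3 = 6
A: 1·2 = 2 | 4·0+2·1 = 2
M: 1·8 = 8 | 4·2+2·0 = 8
gcd(1,4,2) = 1

Coefficients: [1, 4, 2]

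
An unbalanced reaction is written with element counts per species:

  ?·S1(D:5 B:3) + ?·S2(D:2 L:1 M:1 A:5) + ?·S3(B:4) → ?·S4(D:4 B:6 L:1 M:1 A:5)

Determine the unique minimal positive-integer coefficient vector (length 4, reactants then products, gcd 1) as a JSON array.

D: 2·5+5·2+6·0 = 20 | 5·4 = 20
B: 2·3+5·0+6·4 = 30 | 5·6 = 30
L: 2·0+5·1+6·0 = 5 | 5·1 = 5
M: 2·0+5·1+6·0 = 5 | 5·1 = 5
A: 2·0+5·5+6·0 = 25 | 5·5 = 25
gcd(2,5,6,5) = 1

Coefficients: [2, 5, 6, 5]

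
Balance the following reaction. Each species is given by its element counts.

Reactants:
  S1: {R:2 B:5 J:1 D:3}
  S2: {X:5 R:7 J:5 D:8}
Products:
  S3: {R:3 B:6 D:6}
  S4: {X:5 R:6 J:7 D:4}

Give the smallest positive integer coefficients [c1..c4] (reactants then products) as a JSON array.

Coefficients: [6, 3, 5, 3]

X: 6·0+3·5 = 15 | 5·0+3·5 = 15
R: 6·2+3·7 = 33 | 5·3+3·6 = 33
B: 6·5+3·0 = 30 | 5·6+3·0 = 30
J: 6·1+3·5 = 21 | 5·0+3·7 = 21
D: 6·3+3·8 = 42 | 5·6+3·4 = 42
gcd(6,3,5,3) = 1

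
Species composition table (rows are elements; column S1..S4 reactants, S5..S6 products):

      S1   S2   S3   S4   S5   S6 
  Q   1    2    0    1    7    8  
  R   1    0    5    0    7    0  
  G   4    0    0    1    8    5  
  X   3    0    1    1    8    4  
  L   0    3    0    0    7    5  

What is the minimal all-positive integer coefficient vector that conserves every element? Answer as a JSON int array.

Q: 2·1+4·2+1·0+5·1 = 15 | 1·7+1·8 = 15
R: 2·1+4·0+1·5+5·0 = 7 | 1·7+1·0 = 7
G: 2·4+4·0+1·0+5·1 = 13 | 1·8+1·5 = 13
X: 2·3+4·0+1·1+5·1 = 12 | 1·8+1·4 = 12
L: 2·0+4·3+1·0+5·0 = 12 | 1·7+1·5 = 12
gcd(2,4,1,5,1,1) = 1

Coefficients: [2, 4, 1, 5, 1, 1]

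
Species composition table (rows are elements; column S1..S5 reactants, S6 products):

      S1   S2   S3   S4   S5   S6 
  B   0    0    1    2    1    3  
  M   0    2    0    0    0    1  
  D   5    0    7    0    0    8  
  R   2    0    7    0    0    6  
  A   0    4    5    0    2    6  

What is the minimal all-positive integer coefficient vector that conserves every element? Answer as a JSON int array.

B: 4·0+3·0+4·1+6·2+2·1 = 18 | 6·3 = 18
M: 4·0+3·2+4·0+6·0+2·0 = 6 | 6·1 = 6
D: 4·5+3·0+4·7+6·0+2·0 = 48 | 6·8 = 48
R: 4·2+3·0+4·7+6·0+2·0 = 36 | 6·6 = 36
A: 4·0+3·4+4·5+6·0+2·2 = 36 | 6·6 = 36
gcd(4,3,4,6,2,6) = 1

Coefficients: [4, 3, 4, 6, 2, 6]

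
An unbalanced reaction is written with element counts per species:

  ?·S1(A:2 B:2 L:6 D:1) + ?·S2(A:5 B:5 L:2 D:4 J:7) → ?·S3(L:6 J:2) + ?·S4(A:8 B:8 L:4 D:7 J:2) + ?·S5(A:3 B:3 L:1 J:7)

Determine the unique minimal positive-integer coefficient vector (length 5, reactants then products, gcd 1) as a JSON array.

A: 5·2+4·5 = 30 | 4·0+3·8+2·3 = 30
B: 5·2+4·5 = 30 | 4·0+3·8+2·3 = 30
L: 5·6+4·2 = 38 | 4·6+3·4+2·1 = 38
D: 5·1+4·4 = 21 | 4·0+3·7+2·0 = 21
J: 5·0+4·7 = 28 | 4·2+3·2+2·7 = 28
gcd(5,4,4,3,2) = 1

Coefficients: [5, 4, 4, 3, 2]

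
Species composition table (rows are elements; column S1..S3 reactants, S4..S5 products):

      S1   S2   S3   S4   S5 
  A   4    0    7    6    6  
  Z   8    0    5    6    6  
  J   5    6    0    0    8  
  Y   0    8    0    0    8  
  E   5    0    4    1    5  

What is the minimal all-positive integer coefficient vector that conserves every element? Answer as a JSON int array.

Coefficients: [2, 5, 4, 1, 5]

A: 2·4+5·0+4·7 = 36 | 1·6+5·6 = 36
Z: 2·8+5·0+4·5 = 36 | 1·6+5·6 = 36
J: 2·5+5·6+4·0 = 40 | 1·0+5·8 = 40
Y: 2·0+5·8+4·0 = 40 | 1·0+5·8 = 40
E: 2·5+5·0+4·4 = 26 | 1·1+5·5 = 26
gcd(2,5,4,1,5) = 1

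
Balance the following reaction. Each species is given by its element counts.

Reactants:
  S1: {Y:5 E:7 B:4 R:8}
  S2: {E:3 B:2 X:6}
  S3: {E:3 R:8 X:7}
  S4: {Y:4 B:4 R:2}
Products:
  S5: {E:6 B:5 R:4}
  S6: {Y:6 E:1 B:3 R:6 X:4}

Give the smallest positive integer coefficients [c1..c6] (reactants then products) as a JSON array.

Y: 2·5+1·0+2·0+5·4 = 30 | 3·0+5·6 = 30
E: 2·7+1·3+2·3+5·0 = 23 | 3·6+5·1 = 23
B: 2·4+1·2+2·0+5·4 = 30 | 3·5+5·3 = 30
R: 2·8+1·0+2·8+5·2 = 42 | 3·4+5·6 = 42
X: 2·0+1·6+2·7+5·0 = 20 | 3·0+5·4 = 20
gcd(2,1,2,5,3,5) = 1

Coefficients: [2, 1, 2, 5, 3, 5]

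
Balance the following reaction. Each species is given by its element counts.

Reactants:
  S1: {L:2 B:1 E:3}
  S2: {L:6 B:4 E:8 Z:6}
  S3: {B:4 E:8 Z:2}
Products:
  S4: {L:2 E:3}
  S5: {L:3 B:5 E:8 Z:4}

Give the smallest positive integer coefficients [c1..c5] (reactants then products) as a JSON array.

Coefficients: [2, 1, 1, 2, 2]

L: 2·2+1·6+1·0 = 10 | 2·2+2·3 = 10
B: 2·1+1·4+1·4 = 10 | 2·0+2·5 = 10
E: 2·3+1·8+1·8 = 22 | 2·3+2·8 = 22
Z: 2·0+1·6+1·2 = 8 | 2·0+2·4 = 8
gcd(2,1,1,2,2) = 1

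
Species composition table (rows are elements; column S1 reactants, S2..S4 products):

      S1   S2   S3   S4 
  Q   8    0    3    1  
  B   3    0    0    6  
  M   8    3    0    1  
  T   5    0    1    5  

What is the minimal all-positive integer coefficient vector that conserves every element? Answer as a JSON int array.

Q: 2·8 = 16 | 5·0+5·3+1·1 = 16
B: 2·3 = 6 | 5·0+5·0+1·6 = 6
M: 2·8 = 16 | 5·3+5·0+1·1 = 16
T: 2·5 = 10 | 5·0+5·1+1·5 = 10
gcd(2,5,5,1) = 1

Coefficients: [2, 5, 5, 1]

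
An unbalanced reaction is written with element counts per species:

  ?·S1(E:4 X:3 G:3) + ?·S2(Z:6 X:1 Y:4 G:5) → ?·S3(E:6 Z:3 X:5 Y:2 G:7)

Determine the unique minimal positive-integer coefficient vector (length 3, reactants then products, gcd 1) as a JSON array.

E: 3·4+1·0 = 12 | 2·6 = 12
Z: 3·0+1·6 = 6 | 2·3 = 6
X: 3·3+1·1 = 10 | 2·5 = 10
Y: 3·0+1·4 = 4 | 2·2 = 4
G: 3·3+1·5 = 14 | 2·7 = 14
gcd(3,1,2) = 1

Coefficients: [3, 1, 2]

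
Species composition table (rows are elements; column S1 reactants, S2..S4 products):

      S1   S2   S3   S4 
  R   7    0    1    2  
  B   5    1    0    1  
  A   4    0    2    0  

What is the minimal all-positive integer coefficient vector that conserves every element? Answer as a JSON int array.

R: 2·7 = 14 | 5·0+4·1+5·2 = 14
B: 2·5 = 10 | 5·1+4·0+5·1 = 10
A: 2·4 = 8 | 5·0+4·2+5·0 = 8
gcd(2,5,4,5) = 1

Coefficients: [2, 5, 4, 5]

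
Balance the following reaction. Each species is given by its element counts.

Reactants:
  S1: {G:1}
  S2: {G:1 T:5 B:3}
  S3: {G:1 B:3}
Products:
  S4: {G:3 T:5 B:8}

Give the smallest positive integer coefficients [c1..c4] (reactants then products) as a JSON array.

Coefficients: [1, 3, 5, 3]

G: 1·1+3·1+5·1 = 9 | 3·3 = 9
T: 1·0+3·5+5·0 = 15 | 3·5 = 15
B: 1·0+3·3+5·3 = 24 | 3·8 = 24
gcd(1,3,5,3) = 1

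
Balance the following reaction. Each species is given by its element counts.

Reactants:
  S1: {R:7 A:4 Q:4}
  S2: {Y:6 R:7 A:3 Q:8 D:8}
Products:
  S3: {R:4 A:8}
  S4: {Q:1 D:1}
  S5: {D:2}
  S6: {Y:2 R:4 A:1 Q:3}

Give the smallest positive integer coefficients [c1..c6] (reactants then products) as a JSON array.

Y: 2·0+2·6 = 12 | 1·0+6·0+5·0+6·2 = 12
R: 2·7+2·7 = 28 | 1·4+6·0+5·0+6·4 = 28
A: 2·4+2·3 = 14 | 1·8+6·0+5·0+6·1 = 14
Q: 2·4+2·8 = 24 | 1·0+6·1+5·0+6·3 = 24
D: 2·0+2·8 = 16 | 1·0+6·1+5·2+6·0 = 16
gcd(2,2,1,6,5,6) = 1

Coefficients: [2, 2, 1, 6, 5, 6]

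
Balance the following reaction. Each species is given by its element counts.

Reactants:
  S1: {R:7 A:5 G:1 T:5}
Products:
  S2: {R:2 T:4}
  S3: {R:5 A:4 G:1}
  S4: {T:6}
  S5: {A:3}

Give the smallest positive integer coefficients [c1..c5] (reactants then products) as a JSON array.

Coefficients: [6, 6, 6, 1, 2]

R: 6·7 = 42 | 6·2+6·5+1·0+2·0 = 42
A: 6·5 = 30 | 6·0+6·4+1·0+2·3 = 30
G: 6·1 = 6 | 6·0+6·1+1·0+2·0 = 6
T: 6·5 = 30 | 6·4+6·0+1·6+2·0 = 30
gcd(6,6,6,1,2) = 1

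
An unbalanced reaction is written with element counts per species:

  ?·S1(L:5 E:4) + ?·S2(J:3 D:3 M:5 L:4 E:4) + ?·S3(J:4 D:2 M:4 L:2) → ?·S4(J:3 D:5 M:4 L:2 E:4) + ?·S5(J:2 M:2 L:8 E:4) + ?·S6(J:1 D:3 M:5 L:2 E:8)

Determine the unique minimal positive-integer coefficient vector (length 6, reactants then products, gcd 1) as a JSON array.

J: 6·0+3·3+2·4 = 17 | 2·3+5·2+1·1 = 17
D: 6·0+3·3+2·2 = 13 | 2·5+5·0+1·3 = 13
M: 6·0+3·5+2·4 = 23 | 2·4+5·2+1·5 = 23
L: 6·5+3·4+2·2 = 46 | 2·2+5·8+1·2 = 46
E: 6·4+3·4+2·0 = 36 | 2·4+5·4+1·8 = 36
gcd(6,3,2,2,5,1) = 1

Coefficients: [6, 3, 2, 2, 5, 1]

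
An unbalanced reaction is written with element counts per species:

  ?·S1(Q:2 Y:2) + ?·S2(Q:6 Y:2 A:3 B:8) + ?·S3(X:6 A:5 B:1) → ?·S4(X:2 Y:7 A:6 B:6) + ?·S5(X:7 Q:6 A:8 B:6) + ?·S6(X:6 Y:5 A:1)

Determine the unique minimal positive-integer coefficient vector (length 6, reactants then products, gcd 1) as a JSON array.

X: 3·0+3·0+6·6 = 36 | 1·2+4·7+1·6 = 36
Q: 3·2+3·6+6·0 = 24 | 1·0+4·6+1·0 = 24
Y: 3·2+3·2+6·0 = 12 | 1·7+4·0+1·5 = 12
A: 3·0+3·3+6·5 = 39 | 1·6+4·8+1·1 = 39
B: 3·0+3·8+6·1 = 30 | 1·6+4·6+1·0 = 30
gcd(3,3,6,1,4,1) = 1

Coefficients: [3, 3, 6, 1, 4, 1]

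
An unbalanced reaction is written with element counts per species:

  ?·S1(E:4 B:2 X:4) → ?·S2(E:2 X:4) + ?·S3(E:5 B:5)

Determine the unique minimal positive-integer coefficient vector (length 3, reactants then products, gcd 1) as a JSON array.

E: 5·4 = 20 | 5·2+2·5 = 20
B: 5·2 = 10 | 5·0+2·5 = 10
X: 5·4 = 20 | 5·4+2·0 = 20
gcd(5,5,2) = 1

Coefficients: [5, 5, 2]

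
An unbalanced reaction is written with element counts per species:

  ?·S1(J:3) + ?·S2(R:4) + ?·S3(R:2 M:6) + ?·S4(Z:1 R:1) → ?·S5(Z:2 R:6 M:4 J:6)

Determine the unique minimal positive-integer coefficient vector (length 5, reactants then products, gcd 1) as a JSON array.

Coefficients: [6, 2, 2, 6, 3]

Z: 6·0+2·0+2·0+6·1 = 6 | 3·2 = 6
R: 6·0+2·4+2·2+6·1 = 18 | 3·6 = 18
M: 6·0+2·0+2·6+6·0 = 12 | 3·4 = 12
J: 6·3+2·0+2·0+6·0 = 18 | 3·6 = 18
gcd(6,2,2,6,3) = 1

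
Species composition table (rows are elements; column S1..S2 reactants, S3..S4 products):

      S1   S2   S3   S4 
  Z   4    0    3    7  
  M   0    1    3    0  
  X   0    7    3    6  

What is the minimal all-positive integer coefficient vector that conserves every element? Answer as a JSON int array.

Z: 6·4+3·0 = 24 | 1·3+3·7 = 24
M: 6·0+3·1 = 3 | 1·3+3·0 = 3
X: 6·0+3·7 = 21 | 1·3+3·6 = 21
gcd(6,3,1,3) = 1

Coefficients: [6, 3, 1, 3]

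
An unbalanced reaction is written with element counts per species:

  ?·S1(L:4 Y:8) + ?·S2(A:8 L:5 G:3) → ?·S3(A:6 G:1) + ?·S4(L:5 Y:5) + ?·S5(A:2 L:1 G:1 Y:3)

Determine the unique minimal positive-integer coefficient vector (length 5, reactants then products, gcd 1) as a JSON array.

A: 5·0+2·8 = 16 | 1·6+5·0+5·2 = 16
L: 5·4+2·5 = 30 | 1·0+5·5+5·1 = 30
G: 5·0+2·3 = 6 | 1·1+5·0+5·1 = 6
Y: 5·8+2·0 = 40 | 1·0+5·5+5·3 = 40
gcd(5,2,1,5,5) = 1

Coefficients: [5, 2, 1, 5, 5]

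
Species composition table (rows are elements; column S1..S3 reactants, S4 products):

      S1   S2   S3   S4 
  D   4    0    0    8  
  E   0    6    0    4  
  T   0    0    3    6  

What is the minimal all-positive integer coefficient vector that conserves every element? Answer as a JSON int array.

D: 6·4+2·0+6·0 = 24 | 3·8 = 24
E: 6·0+2·6+6·0 = 12 | 3·4 = 12
T: 6·0+2·0+6·3 = 18 | 3·6 = 18
gcd(6,2,6,3) = 1

Coefficients: [6, 2, 6, 3]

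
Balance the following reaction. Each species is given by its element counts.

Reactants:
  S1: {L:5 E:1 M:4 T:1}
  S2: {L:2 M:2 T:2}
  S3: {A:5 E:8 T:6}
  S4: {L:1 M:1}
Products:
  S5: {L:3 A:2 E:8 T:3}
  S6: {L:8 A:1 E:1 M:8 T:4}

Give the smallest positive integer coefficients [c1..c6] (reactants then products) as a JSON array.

Coefficients: [3, 3, 1, 6, 1, 3]

L: 3·5+3·2+1·0+6·1 = 27 | 1·3+3·8 = 27
A: 3·0+3·0+1·5+6·0 = 5 | 1·2+3·1 = 5
E: 3·1+3·0+1·8+6·0 = 11 | 1·8+3·1 = 11
M: 3·4+3·2+1·0+6·1 = 24 | 1·0+3·8 = 24
T: 3·1+3·2+1·6+6·0 = 15 | 1·3+3·4 = 15
gcd(3,3,1,6,1,3) = 1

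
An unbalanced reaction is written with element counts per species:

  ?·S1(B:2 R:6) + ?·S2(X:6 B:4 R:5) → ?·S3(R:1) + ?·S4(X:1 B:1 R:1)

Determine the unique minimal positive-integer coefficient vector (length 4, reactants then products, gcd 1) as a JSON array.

X: 1·0+1·6 = 6 | 5·0+6·1 = 6
B: 1·2+1·4 = 6 | 5·0+6·1 = 6
R: 1·6+1·5 = 11 | 5·1+6·1 = 11
gcd(1,1,5,6) = 1

Coefficients: [1, 1, 5, 6]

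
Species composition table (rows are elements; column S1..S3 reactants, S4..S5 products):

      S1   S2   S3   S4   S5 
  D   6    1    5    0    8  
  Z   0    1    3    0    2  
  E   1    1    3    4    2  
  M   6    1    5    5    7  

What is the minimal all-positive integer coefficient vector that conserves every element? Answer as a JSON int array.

Coefficients: [4, 1, 3, 1, 5]

D: 4·6+1·1+3·5 = 40 | 1·0+5·8 = 40
Z: 4·0+1·1+3·3 = 10 | 1·0+5·2 = 10
E: 4·1+1·1+3·3 = 14 | 1·4+5·2 = 14
M: 4·6+1·1+3·5 = 40 | 1·5+5·7 = 40
gcd(4,1,3,1,5) = 1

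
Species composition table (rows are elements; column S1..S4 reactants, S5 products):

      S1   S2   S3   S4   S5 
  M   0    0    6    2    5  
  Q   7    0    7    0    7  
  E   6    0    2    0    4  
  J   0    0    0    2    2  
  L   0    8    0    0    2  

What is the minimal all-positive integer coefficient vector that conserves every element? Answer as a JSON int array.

M: 2·0+1·0+2·6+4·2 = 20 | 4·5 = 20
Q: 2·7+1·0+2·7+4·0 = 28 | 4·7 = 28
E: 2·6+1·0+2·2+4·0 = 16 | 4·4 = 16
J: 2·0+1·0+2·0+4·2 = 8 | 4·2 = 8
L: 2·0+1·8+2·0+4·0 = 8 | 4·2 = 8
gcd(2,1,2,4,4) = 1

Coefficients: [2, 1, 2, 4, 4]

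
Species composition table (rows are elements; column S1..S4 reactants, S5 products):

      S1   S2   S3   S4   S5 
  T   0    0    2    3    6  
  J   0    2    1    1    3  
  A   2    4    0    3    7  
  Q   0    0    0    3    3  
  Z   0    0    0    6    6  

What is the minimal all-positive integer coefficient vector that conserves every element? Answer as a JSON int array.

Coefficients: [6, 1, 6, 4, 4]

T: 6·0+1·0+6·2+4·3 = 24 | 4·6 = 24
J: 6·0+1·2+6·1+4·1 = 12 | 4·3 = 12
A: 6·2+1·4+6·0+4·3 = 28 | 4·7 = 28
Q: 6·0+1·0+6·0+4·3 = 12 | 4·3 = 12
Z: 6·0+1·0+6·0+4·6 = 24 | 4·6 = 24
gcd(6,1,6,4,4) = 1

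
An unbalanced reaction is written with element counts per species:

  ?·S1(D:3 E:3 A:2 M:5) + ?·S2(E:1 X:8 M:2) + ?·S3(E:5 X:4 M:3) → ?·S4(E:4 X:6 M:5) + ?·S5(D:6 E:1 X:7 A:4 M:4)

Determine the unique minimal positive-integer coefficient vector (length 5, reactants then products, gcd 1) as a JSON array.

Coefficients: [4, 5, 1, 5, 2]

D: 4·3+5·0+1·0 = 12 | 5·0+2·6 = 12
E: 4·3+5·1+1·5 = 22 | 5·4+2·1 = 22
X: 4·0+5·8+1·4 = 44 | 5·6+2·7 = 44
A: 4·2+5·0+1·0 = 8 | 5·0+2·4 = 8
M: 4·5+5·2+1·3 = 33 | 5·5+2·4 = 33
gcd(4,5,1,5,2) = 1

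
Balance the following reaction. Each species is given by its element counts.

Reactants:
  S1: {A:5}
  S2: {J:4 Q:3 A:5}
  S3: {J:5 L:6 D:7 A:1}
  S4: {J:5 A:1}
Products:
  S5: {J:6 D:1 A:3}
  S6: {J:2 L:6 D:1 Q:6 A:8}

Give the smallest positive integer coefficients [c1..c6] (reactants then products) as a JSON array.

J: 2·0+2·4+1·5+5·5 = 38 | 6·6+1·2 = 38
L: 2·0+2·0+1·6+5·0 = 6 | 6·0+1·6 = 6
D: 2·0+2·0+1·7+5·0 = 7 | 6·1+1·1 = 7
Q: 2·0+2·3+1·0+5·0 = 6 | 6·0+1·6 = 6
A: 2·5+2·5+1·1+5·1 = 26 | 6·3+1·8 = 26
gcd(2,2,1,5,6,1) = 1

Coefficients: [2, 2, 1, 5, 6, 1]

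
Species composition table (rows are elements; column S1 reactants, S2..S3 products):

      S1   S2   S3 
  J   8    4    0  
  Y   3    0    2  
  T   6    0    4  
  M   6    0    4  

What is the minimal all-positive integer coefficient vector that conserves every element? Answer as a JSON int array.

J: 2·8 = 16 | 4·4+3·0 = 16
Y: 2·3 = 6 | 4·0+3·2 = 6
T: 2·6 = 12 | 4·0+3·4 = 12
M: 2·6 = 12 | 4·0+3·4 = 12
gcd(2,4,3) = 1

Coefficients: [2, 4, 3]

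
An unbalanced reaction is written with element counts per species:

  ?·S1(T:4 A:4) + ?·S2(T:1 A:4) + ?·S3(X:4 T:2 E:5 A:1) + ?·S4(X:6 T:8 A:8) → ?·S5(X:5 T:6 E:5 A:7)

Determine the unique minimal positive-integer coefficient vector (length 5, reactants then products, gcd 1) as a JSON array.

X: 3·0+4·0+6·4+1·6 = 30 | 6·5 = 30
T: 3·4+4·1+6·2+1·8 = 36 | 6·6 = 36
E: 3·0+4·0+6·5+1·0 = 30 | 6·5 = 30
A: 3·4+4·4+6·1+1·8 = 42 | 6·7 = 42
gcd(3,4,6,1,6) = 1

Coefficients: [3, 4, 6, 1, 6]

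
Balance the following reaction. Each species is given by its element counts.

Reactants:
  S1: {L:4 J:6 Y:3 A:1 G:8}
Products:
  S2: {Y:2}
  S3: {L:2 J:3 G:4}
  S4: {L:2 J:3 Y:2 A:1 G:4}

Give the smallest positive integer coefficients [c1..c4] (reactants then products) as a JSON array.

Coefficients: [2, 1, 2, 2]

L: 2·4 = 8 | 1·0+2·2+2·2 = 8
J: 2·6 = 12 | 1·0+2·3+2·3 = 12
Y: 2·3 = 6 | 1·2+2·0+2·2 = 6
A: 2·1 = 2 | 1·0+2·0+2·1 = 2
G: 2·8 = 16 | 1·0+2·4+2·4 = 16
gcd(2,1,2,2) = 1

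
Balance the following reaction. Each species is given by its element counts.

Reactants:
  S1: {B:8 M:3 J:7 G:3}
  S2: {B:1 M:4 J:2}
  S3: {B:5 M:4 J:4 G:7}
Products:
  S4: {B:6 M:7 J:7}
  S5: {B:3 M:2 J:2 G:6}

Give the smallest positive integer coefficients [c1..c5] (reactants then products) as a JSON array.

Coefficients: [3, 6, 3, 5, 5]

B: 3·8+6·1+3·5 = 45 | 5·6+5·3 = 45
M: 3·3+6·4+3·4 = 45 | 5·7+5·2 = 45
J: 3·7+6·2+3·4 = 45 | 5·7+5·2 = 45
G: 3·3+6·0+3·7 = 30 | 5·0+5·6 = 30
gcd(3,6,3,5,5) = 1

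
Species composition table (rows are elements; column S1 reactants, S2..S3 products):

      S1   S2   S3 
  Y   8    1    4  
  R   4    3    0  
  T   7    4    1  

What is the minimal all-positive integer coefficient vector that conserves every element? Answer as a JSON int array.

Y: 3·8 = 24 | 4·1+5·4 = 24
R: 3·4 = 12 | 4·3+5·0 = 12
T: 3·7 = 21 | 4·4+5·1 = 21
gcd(3,4,5) = 1

Coefficients: [3, 4, 5]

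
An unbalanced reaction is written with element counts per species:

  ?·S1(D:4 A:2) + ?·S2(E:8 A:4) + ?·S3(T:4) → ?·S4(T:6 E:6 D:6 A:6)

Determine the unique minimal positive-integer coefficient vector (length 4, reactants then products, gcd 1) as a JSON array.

Coefficients: [6, 3, 6, 4]

T: 6·0+3·0+6·4 = 24 | 4·6 = 24
E: 6·0+3·8+6·0 = 24 | 4·6 = 24
D: 6·4+3·0+6·0 = 24 | 4·6 = 24
A: 6·2+3·4+6·0 = 24 | 4·6 = 24
gcd(6,3,6,4) = 1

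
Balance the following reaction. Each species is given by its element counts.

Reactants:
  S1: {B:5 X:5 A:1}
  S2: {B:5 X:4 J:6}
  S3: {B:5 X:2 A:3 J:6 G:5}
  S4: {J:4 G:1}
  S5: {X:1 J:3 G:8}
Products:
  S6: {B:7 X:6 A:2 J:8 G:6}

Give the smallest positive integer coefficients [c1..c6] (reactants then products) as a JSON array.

B: 4·5+1·5+2·5+4·0+2·0 = 35 | 5·7 = 35
X: 4·5+1·4+2·2+4·0+2·1 = 30 | 5·6 = 30
A: 4·1+1·0+2·3+4·0+2·0 = 10 | 5·2 = 10
J: 4·0+1·6+2·6+4·4+2·3 = 40 | 5·8 = 40
G: 4·0+1·0+2·5+4·1+2·8 = 30 | 5·6 = 30
gcd(4,1,2,4,2,5) = 1

Coefficients: [4, 1, 2, 4, 2, 5]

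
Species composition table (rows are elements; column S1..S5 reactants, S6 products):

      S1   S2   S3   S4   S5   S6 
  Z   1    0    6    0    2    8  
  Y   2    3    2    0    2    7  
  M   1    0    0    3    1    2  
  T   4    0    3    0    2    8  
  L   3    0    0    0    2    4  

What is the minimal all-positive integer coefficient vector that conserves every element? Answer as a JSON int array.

Z: 6·1+4·0+6·6+1·0+3·2 = 48 | 6·8 = 48
Y: 6·2+4·3+6·2+1·0+3·2 = 42 | 6·7 = 42
M: 6·1+4·0+6·0+1·3+3·1 = 12 | 6·2 = 12
T: 6·4+4·0+6·3+1·0+3·2 = 48 | 6·8 = 48
L: 6·3+4·0+6·0+1·0+3·2 = 24 | 6·4 = 24
gcd(6,4,6,1,3,6) = 1

Coefficients: [6, 4, 6, 1, 3, 6]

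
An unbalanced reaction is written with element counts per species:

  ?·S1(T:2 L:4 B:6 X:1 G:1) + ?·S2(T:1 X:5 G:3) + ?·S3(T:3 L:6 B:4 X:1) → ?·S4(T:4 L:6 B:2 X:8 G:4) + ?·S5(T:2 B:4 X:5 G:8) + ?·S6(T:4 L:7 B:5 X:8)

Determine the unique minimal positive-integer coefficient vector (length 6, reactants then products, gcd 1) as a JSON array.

T: 2·2+6·1+2·3 = 16 | 1·4+2·2+2·4 = 16
L: 2·4+6·0+2·6 = 20 | 1·6+2·0+2·7 = 20
B: 2·6+6·0+2·4 = 20 | 1·2+2·4+2·5 = 20
X: 2·1+6·5+2·1 = 34 | 1·8+2·5+2·8 = 34
G: 2·1+6·3+2·0 = 20 | 1·4+2·8+2·0 = 20
gcd(2,6,2,1,2,2) = 1

Coefficients: [2, 6, 2, 1, 2, 2]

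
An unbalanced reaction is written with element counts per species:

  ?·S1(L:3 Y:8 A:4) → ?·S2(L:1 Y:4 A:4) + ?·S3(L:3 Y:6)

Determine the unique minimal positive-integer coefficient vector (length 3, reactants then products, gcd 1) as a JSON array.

Coefficients: [3, 3, 2]

L: 3·3 = 9 | 3·1+2·3 = 9
Y: 3·8 = 24 | 3·4+2·6 = 24
A: 3·4 = 12 | 3·4+2·0 = 12
gcd(3,3,2) = 1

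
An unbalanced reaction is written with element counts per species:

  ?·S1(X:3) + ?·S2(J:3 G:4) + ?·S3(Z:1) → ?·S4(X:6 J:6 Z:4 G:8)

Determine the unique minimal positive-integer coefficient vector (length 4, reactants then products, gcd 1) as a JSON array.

X: 2·3+2·0+4·0 = 6 | 1·6 = 6
J: 2·0+2·3+4·0 = 6 | 1·6 = 6
Z: 2·0+2·0+4·1 = 4 | 1·4 = 4
G: 2·0+2·4+4·0 = 8 | 1·8 = 8
gcd(2,2,4,1) = 1

Coefficients: [2, 2, 4, 1]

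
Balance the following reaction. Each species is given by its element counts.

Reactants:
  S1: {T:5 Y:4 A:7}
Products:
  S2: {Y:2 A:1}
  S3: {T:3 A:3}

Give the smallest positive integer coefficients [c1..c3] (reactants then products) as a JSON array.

Coefficients: [3, 6, 5]

T: 3·5 = 15 | 6·0+5·3 = 15
Y: 3·4 = 12 | 6·2+5·0 = 12
A: 3·7 = 21 | 6·1+5·3 = 21
gcd(3,6,5) = 1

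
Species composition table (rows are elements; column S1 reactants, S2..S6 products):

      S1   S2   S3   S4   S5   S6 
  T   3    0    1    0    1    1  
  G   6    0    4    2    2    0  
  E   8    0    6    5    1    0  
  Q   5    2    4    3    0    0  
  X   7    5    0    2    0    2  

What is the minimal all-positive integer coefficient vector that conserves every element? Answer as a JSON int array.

Coefficients: [4, 2, 1, 4, 6, 5]

T: 4·3 = 12 | 2·0+1·1+4·0+6·1+5·1 = 12
G: 4·6 = 24 | 2·0+1·4+4·2+6·2+5·0 = 24
E: 4·8 = 32 | 2·0+1·6+4·5+6·1+5·0 = 32
Q: 4·5 = 20 | 2·2+1·4+4·3+6·0+5·0 = 20
X: 4·7 = 28 | 2·5+1·0+4·2+6·0+5·2 = 28
gcd(4,2,1,4,6,5) = 1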